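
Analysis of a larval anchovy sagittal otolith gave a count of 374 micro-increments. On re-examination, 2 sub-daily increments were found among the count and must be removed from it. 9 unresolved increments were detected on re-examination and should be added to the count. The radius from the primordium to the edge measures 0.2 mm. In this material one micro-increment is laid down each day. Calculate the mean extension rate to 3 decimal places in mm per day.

0.001 mm per day

After corrections the count is 374 − 2 + 9 = 381 micro-increments.
Extension rate ≈ 0.2 / 381 = 0.001 mm per day.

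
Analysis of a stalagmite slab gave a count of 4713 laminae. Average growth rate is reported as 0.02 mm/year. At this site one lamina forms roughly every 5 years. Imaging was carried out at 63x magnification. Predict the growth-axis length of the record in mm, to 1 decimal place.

Multiplying by 5 years per lamina: 4713 × 5 = 23565 years.
Predicted length = 0.02 mm/year × 23565 years = 471.3 mm.

471.3 mm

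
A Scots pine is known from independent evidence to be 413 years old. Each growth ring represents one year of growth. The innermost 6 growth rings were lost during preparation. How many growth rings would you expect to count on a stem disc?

Expected growth rings over 413 years: 413.
413 − 6 missed = 407 growth rings expected in the prepared section.

407 growth rings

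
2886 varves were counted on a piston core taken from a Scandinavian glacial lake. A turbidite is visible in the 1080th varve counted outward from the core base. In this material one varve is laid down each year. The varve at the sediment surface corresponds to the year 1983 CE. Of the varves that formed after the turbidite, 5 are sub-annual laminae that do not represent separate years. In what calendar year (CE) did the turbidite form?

182 CE

2886 − 1080 = 1806 varves lie beyond the turbidite toward the sediment surface.
Removing the 5 false varves leaves 1806 − 5 = 1801 true varves beyond the turbidite.
1983 − 1801 = 182 CE.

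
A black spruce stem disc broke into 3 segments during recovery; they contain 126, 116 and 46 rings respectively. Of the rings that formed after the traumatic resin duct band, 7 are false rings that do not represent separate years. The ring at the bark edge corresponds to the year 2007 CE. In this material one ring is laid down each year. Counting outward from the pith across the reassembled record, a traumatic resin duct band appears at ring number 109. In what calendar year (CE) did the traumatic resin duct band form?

Total rings = 126 + 116 + 46 = 288.
Between ring 109 and the bark edge there are 288 − 109 = 179 rings.
179 − 7 false = 172 true rings after the traumatic resin duct band.
Counting back 172 years from 2007 CE places the traumatic resin duct band in 2007 − 172 = 1835 CE.

1835 CE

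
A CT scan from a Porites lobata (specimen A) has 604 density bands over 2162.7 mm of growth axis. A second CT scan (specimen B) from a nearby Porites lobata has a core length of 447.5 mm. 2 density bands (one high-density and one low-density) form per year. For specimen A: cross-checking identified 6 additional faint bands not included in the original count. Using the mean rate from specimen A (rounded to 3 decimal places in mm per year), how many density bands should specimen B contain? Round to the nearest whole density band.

126 density bands

Specimen A: after corrections the count is 604 + 6 = 610 density bands.
Specimen A: dividing by 2 density bands per year: 610 / 2 = 305 years.
A: 2162.7 mm over 305 years gives 2162.7 / 305 ≈ 7.091 mm/yr.
Specimen B: 447.5 mm / 7.091 mm per year = 63.11 years; at 2 density bands per year that is 63.11 × 2 ≈ 126 density bands.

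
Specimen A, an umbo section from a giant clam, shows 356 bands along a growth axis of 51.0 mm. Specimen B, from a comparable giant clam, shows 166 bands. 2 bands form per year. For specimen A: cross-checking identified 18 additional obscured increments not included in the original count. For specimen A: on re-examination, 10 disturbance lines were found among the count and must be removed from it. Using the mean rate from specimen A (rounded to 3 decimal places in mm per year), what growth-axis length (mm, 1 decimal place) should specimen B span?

23.2 mm

Specimen A: correcting the raw count gives 356 − 10 + 18 = 364 true bands.
Specimen A: with 2 bands per year, 364 / 2 = 182 years.
A: 51.0 mm over 182 years gives 51.0 / 182 ≈ 0.280 mm/yr.
Specimen B: 166 bands at 2 per year is 166 / 2 = 83 years. B's length ≈ 0.280 × 83 = 23.2 mm.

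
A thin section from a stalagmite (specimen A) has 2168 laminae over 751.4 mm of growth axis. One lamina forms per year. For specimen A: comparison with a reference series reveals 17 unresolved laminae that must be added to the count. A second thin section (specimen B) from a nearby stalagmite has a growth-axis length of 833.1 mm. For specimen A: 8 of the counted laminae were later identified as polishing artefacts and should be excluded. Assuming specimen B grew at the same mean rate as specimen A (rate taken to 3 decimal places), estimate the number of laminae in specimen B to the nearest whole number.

2415 laminae

Specimen A: adjusted count: 2168 − 8 + 17 = 2177 laminae.
A: 751.4 mm over 2177 years gives 751.4 / 2177 ≈ 0.345 mm/yr.
For B, 833.1 / 0.345 = 2414.78 years ≈ 2415 laminae.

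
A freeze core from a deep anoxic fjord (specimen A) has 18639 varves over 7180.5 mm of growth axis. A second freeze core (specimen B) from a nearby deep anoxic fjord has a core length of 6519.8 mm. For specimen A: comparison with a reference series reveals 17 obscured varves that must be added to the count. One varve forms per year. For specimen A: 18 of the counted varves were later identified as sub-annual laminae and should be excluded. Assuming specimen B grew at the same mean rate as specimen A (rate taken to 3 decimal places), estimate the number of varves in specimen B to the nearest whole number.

Specimen A: adjusted count: 18639 − 18 + 17 = 18638 varves.
A: 7180.5 mm over 18638 years gives 7180.5 / 18638 ≈ 0.385 mm per year.
B spans 6519.8 / 0.385 = 16934.55 years ≈ 16935 varves.

16935 varves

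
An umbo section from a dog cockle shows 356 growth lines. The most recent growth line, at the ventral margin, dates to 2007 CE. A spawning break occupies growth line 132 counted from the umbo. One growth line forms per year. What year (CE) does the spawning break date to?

The spawning break sits at growth line 132 from the umbo, so 356 − 132 = 224 growth lines formed after it.
Counting back 224 years from 2007 CE places the spawning break in 2007 − 224 = 1783 CE.

1783 CE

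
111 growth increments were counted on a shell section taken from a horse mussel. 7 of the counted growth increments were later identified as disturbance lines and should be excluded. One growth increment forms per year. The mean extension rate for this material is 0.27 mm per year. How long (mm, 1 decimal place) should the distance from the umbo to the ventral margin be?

True growth increment count = 111 − 7 = 104.
Predicted length = 0.27 mm/year × 104 years = 28.1 mm.

28.1 mm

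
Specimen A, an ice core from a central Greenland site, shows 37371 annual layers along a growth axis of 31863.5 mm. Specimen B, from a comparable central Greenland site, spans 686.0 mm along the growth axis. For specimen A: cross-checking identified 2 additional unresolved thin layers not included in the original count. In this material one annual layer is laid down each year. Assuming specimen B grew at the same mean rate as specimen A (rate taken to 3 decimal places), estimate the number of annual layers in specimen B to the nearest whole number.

804 annual layers

Specimen A: adjusted count: 37371 + 2 = 37373 annual layers.
A: 31863.5 mm over 37373 years gives 31863.5 / 37373 ≈ 0.853 mm/year.
For B, 686.0 / 0.853 = 804.22 years ≈ 804 annual layers.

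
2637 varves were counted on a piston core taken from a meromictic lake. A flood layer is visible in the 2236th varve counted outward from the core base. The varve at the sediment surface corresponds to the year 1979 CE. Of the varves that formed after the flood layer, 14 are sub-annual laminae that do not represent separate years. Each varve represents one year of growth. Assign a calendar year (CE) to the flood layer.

1592 CE

The flood layer sits at varve 2236 from the core base, so 2637 − 2236 = 401 varves formed after it.
401 − 14 false = 387 true varves after the flood layer.
The varve at the sediment surface is 1979 CE, so the flood layer dates to 1979 − 387 = 1592 CE.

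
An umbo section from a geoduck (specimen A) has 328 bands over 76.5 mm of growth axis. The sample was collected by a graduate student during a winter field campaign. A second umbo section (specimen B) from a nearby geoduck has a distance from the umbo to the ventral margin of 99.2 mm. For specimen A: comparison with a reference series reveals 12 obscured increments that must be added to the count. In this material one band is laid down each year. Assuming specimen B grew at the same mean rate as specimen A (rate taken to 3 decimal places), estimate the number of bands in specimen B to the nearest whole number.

441 bands

Specimen A: after corrections the count is 328 + 12 = 340 bands.
A: Extension rate ≈ 76.5 / 340 = 0.225 mm per year.
B spans 99.2 / 0.225 = 440.89 years ≈ 441 bands.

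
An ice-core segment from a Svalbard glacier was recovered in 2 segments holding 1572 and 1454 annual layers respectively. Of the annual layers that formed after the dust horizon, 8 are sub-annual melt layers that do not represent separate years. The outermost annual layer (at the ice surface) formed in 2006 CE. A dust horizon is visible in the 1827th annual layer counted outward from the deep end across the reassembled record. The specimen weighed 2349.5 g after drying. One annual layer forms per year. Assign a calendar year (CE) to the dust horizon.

Total annual layers = 1572 + 1454 = 3026.
Between annual layer 1827 and the ice surface there are 3026 − 1827 = 1199 annual layers.
Excluding 8 false annual layers: 1199 − 8 = 1191.
The annual layer at the ice surface is 2006 CE, so the dust horizon dates to 2006 − 1191 = 815 CE.

815 CE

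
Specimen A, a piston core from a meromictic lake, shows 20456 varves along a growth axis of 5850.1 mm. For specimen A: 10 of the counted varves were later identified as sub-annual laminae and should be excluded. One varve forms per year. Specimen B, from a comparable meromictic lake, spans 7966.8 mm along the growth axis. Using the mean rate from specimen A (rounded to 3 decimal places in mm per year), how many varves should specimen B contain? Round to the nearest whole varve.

Specimen A: true varve count = 20456 − 10 = 20446.
A: 5850.1 mm over 20446 years gives 5850.1 / 20446 ≈ 0.286 mm/yr.
Specimen B: 7966.8 mm / 0.286 mm per year = 27855.94 years ≈ 27856 varves.

27856 varves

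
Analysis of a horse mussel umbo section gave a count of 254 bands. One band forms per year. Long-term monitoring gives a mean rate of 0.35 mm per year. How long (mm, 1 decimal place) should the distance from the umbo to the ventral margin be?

88.9 mm

The record spans 254 years at 0.35 mm per year.
254 years at 0.35 mm/year gives 0.35 × 254 = 88.9 mm.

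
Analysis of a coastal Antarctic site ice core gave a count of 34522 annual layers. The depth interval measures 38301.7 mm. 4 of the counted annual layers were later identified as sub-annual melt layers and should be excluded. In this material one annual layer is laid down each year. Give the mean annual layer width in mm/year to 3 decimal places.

1.110 mm/year

True annual layer count = 34522 − 4 = 34518.
Extension rate ≈ 38301.7 / 34518 = 1.110 mm/year.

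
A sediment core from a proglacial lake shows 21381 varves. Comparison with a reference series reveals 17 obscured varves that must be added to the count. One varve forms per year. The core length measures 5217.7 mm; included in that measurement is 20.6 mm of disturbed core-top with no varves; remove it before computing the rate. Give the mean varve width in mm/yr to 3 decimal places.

Adjusted count: 21381 + 17 = 21398 varves.
Net length = 5217.7 − 20.6 = 5197.1 mm.
Extension rate ≈ 5197.1 / 21398 = 0.243 mm/yr.

0.243 mm/yr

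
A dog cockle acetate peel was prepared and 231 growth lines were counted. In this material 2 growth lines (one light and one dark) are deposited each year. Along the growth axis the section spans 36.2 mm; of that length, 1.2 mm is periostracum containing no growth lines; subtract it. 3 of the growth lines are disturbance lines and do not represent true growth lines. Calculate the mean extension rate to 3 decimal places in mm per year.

0.307 mm per year

After corrections the count is 231 − 3 = 228 growth lines.
228 growth lines at 2 per year is 228 / 2 = 114 years.
Net length = 36.2 − 1.2 = 35.0 mm.
Mean rate = 35.0 mm / 114 years ≈ 0.307 mm per year.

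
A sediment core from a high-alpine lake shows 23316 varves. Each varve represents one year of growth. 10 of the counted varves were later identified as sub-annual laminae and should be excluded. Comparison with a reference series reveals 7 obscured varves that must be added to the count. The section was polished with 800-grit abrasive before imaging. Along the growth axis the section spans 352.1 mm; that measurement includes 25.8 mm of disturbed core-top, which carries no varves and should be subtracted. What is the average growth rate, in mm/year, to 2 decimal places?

True varve count = 23316 − 10 + 7 = 23313.
Removing the 25.8 mm offcut leaves 352.1 − 25.8 = 326.3 mm.
Mean rate = 326.3 mm / 23313 years ≈ 0.01 mm/year.

0.01 mm/year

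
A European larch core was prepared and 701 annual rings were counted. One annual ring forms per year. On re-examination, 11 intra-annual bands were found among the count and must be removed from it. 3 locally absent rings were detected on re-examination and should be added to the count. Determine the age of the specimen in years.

693 years

Adjusted count: 701 − 11 + 3 = 693 annual rings.
At one annual ring per year, that is 693 years.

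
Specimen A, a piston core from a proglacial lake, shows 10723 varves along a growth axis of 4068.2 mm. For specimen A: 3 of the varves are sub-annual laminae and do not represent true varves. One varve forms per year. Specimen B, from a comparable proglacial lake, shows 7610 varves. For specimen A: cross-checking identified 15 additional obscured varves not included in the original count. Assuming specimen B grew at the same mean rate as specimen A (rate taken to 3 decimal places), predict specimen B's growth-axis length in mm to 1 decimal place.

2884.2 mm

Specimen A: correcting the raw count gives 10723 − 3 + 15 = 10735 true varves.
A: Extension rate ≈ 4068.2 / 10735 = 0.379 mm/year.
B's length ≈ 0.379 × 7610 = 2884.2 mm.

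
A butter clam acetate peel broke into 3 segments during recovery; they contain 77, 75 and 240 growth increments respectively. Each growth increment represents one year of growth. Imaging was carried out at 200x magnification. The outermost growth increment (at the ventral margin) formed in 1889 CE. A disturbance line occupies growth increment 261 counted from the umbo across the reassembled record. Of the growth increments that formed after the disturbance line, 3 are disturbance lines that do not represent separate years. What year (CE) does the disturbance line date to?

1761 CE

Total growth increments = 77 + 75 + 240 = 392.
392 − 261 = 131 growth increments lie beyond the disturbance line toward the ventral margin.
Excluding 3 false growth increments: 131 − 3 = 128.
1889 − 128 = 1761 CE.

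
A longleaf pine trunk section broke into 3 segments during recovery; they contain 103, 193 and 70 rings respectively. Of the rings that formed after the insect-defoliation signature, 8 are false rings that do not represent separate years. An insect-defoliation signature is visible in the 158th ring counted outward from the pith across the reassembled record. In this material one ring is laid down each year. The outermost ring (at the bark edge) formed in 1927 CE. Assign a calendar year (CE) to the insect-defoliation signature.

Total rings = 103 + 193 + 70 = 366.
The insect-defoliation signature sits at ring 158 from the pith, so 366 − 158 = 208 rings formed after it.
208 − 8 false = 200 true rings after the insect-defoliation signature.
The ring at the bark edge is 1927 CE, so the insect-defoliation signature dates to 1927 − 200 = 1727 CE.

1727 CE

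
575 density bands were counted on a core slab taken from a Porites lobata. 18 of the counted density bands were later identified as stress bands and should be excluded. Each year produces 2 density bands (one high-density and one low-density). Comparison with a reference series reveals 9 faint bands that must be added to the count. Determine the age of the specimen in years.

Correcting the raw count gives 575 − 18 + 9 = 566 true density bands.
Dividing by 2 density bands per year: 566 / 2 = 283 years.

283 years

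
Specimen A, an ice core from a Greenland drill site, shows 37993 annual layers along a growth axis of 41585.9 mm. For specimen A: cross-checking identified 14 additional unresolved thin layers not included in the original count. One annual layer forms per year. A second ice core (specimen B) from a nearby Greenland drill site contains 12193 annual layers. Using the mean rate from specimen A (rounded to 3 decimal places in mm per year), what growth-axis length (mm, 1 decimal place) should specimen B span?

Specimen A: after corrections the count is 37993 + 14 = 38007 annual layers.
A: Mean rate = 41585.9 mm / 38007 years ≈ 1.094 mm/year.
Length of B = 1.094 × 12193 = 13339.1 mm.

13339.1 mm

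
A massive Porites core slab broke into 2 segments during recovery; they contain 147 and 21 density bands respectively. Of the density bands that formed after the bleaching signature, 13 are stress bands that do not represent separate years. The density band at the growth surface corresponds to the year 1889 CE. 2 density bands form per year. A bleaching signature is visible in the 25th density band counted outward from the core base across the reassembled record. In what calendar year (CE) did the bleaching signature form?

Total density bands = 147 + 21 = 168.
168 − 25 = 143 density bands lie beyond the bleaching signature toward the growth surface.
Excluding 13 false density bands: 143 − 13 = 130.
130 density bands at 2 per year is 130 / 2 = 65 years.
1889 − 65 = 1824 CE.

1824 CE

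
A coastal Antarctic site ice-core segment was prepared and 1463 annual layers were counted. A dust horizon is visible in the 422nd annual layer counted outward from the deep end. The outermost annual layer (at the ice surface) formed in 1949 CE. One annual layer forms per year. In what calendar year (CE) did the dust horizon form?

908 CE

1463 − 422 = 1041 annual layers lie beyond the dust horizon toward the ice surface.
Counting back 1041 years from 1949 CE places the dust horizon in 1949 − 1041 = 908 CE.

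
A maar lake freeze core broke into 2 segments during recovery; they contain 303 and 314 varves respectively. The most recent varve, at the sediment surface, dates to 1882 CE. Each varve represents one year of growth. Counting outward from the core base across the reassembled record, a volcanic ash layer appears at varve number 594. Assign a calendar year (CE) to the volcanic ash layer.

1859 CE

Total varves = 303 + 314 = 617.
Between varve 594 and the sediment surface there are 617 − 594 = 23 varves.
The varve at the sediment surface is 1882 CE, so the volcanic ash layer dates to 1882 − 23 = 1859 CE.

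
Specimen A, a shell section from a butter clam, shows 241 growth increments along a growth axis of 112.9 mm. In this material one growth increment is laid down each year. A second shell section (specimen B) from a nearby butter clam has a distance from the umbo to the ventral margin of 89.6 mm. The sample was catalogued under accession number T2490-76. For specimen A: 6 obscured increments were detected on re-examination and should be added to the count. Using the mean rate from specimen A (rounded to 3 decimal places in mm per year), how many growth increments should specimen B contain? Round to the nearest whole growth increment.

Specimen A: adjusted count: 241 + 6 = 247 growth increments.
A: 112.9 mm over 247 years gives 112.9 / 247 ≈ 0.457 mm/year.
B spans 89.6 / 0.457 = 196.06 years ≈ 196 growth increments.

196 growth increments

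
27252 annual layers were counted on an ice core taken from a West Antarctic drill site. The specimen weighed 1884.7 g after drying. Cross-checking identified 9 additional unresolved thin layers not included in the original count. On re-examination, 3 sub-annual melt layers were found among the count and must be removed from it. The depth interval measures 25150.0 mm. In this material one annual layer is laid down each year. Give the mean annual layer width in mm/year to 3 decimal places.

After corrections the count is 27252 − 3 + 9 = 27258 annual layers.
Mean rate = 25150.0 mm / 27258 years ≈ 0.923 mm/year.

0.923 mm/year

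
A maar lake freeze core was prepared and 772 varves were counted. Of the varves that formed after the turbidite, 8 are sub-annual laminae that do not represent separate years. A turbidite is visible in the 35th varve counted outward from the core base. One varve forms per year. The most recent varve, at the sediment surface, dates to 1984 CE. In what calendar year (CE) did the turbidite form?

772 − 35 = 737 varves lie beyond the turbidite toward the sediment surface.
Removing the 8 false varves leaves 737 − 8 = 729 true varves beyond the turbidite.
1984 − 729 = 1255 CE.

1255 CE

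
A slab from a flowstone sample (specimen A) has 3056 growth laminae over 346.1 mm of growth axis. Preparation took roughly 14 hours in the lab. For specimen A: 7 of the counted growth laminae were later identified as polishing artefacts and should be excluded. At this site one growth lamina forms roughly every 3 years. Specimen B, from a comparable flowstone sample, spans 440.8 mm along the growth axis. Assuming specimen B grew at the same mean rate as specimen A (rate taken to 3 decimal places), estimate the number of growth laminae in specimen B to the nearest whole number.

Specimen A: adjusted count: 3056 − 7 = 3049 growth laminae.
Specimen A: multiplying by 3 years per growth lamina: 3049 × 3 = 9147 years.
A: Extension rate ≈ 346.1 / 9147 = 0.038 mm per year.
Specimen B: 440.8 mm / 0.038 mm per year = 11600.00 years; at 3 years per growth lamina that is 11600.00 / 3 ≈ 3867 growth laminae.

3867 growth laminae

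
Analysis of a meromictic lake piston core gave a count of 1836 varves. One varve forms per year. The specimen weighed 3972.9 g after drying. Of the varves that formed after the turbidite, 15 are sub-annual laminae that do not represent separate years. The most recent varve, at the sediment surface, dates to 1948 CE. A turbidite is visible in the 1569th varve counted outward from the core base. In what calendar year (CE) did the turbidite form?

1696 CE

Between varve 1569 and the sediment surface there are 1836 − 1569 = 267 varves.
Excluding 15 false varves: 267 − 15 = 252.
Counting back 252 years from 1948 CE places the turbidite in 1948 − 252 = 1696 CE.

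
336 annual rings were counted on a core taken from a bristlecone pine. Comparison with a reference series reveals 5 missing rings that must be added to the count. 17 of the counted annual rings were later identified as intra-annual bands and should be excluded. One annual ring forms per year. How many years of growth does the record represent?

Adjusted count: 336 − 17 + 5 = 324 annual rings.
At one annual ring per year, that is 324 years.

324 years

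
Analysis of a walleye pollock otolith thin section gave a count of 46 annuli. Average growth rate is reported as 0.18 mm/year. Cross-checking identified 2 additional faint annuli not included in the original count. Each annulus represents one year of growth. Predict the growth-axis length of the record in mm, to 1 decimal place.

After corrections the count is 46 + 2 = 48 annuli.
48 years at 0.18 mm/year gives 0.18 × 48 = 8.6 mm.

8.6 mm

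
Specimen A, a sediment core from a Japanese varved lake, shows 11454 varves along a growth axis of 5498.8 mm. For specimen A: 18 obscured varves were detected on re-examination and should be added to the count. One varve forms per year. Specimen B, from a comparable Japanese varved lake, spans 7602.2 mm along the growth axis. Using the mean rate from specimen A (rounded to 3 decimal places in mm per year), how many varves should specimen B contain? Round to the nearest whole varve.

Specimen A: adjusted count: 11454 + 18 = 11472 varves.
A: Mean rate = 5498.8 mm / 11472 years ≈ 0.479 mm per year.
B spans 7602.2 / 0.479 = 15870.98 years ≈ 15871 varves.

15871 varves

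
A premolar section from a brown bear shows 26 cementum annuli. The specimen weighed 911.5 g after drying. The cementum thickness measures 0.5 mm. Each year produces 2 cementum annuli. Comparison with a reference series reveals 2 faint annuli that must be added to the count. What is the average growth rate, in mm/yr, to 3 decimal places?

After corrections the count is 26 + 2 = 28 cementum annuli.
With 2 cementum annuli per year, 28 / 2 = 14 years.
Extension rate ≈ 0.5 / 14 = 0.036 mm/yr.

0.036 mm/yr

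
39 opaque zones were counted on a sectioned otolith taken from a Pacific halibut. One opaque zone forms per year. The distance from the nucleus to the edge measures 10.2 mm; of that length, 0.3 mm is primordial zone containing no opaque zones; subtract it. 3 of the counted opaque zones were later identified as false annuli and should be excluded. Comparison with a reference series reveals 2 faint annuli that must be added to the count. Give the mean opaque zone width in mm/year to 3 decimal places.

Correcting the raw count gives 39 − 3 + 2 = 38 true opaque zones.
Net length = 10.2 − 0.3 = 9.9 mm.
9.9 mm over 38 years gives 9.9 / 38 ≈ 0.261 mm/year.

0.261 mm/year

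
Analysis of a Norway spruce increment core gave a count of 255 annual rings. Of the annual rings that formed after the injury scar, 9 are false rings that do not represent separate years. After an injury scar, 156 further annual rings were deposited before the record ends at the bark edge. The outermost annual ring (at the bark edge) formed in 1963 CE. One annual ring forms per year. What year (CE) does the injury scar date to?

1816 CE

156 annual rings formed after the injury scar.
Excluding 9 false annual rings: 156 − 9 = 147.
1963 − 147 = 1816 CE.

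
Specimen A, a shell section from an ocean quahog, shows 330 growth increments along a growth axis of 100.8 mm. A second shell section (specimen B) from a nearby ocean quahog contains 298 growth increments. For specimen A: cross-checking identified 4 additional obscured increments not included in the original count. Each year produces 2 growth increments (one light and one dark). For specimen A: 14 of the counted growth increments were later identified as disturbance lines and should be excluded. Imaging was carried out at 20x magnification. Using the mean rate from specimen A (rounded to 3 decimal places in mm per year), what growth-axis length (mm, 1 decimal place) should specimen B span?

Specimen A: adjusted count: 330 − 14 + 4 = 320 growth increments.
Specimen A: dividing by 2 growth increments per year: 320 / 2 = 160 years.
A: Mean rate = 100.8 mm / 160 years ≈ 0.630 mm per year.
Specimen B: dividing by 2 growth increments per year: 298 / 2 = 149 years. For B, 0.630 mm/year × 149 years = 93.9 mm.

93.9 mm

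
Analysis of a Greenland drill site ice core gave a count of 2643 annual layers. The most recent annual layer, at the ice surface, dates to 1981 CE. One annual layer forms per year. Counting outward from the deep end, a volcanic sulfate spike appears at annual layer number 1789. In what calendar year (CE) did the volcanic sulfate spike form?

Between annual layer 1789 and the ice surface there are 2643 − 1789 = 854 annual layers.
Counting back 854 years from 1981 CE places the volcanic sulfate spike in 1981 − 854 = 1127 CE.

1127 CE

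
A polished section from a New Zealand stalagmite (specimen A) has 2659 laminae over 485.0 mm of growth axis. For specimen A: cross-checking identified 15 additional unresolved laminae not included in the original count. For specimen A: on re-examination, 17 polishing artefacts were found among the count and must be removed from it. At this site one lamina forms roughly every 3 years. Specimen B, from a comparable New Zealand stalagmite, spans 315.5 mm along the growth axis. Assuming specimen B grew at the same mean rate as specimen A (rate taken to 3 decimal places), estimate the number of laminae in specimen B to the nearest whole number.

1724 laminae

Specimen A: adjusted count: 2659 − 17 + 15 = 2657 laminae.
Specimen A: 2657 laminae at 3 years each span 2657 × 3 = 7971 years.
A: Mean rate = 485.0 mm / 7971 years ≈ 0.061 mm per year.
Specimen B: 315.5 mm / 0.061 mm per year = 5172.13 years; at 3 years per lamina that is 5172.13 / 3 ≈ 1724 laminae.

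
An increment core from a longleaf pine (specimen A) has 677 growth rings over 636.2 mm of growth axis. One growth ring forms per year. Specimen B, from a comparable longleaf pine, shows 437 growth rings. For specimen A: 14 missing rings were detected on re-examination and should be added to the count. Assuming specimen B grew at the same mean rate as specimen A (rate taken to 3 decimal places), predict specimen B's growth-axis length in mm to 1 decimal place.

Specimen A: adjusted count: 677 + 14 = 691 growth rings.
A: Mean rate = 636.2 mm / 691 years ≈ 0.921 mm/year.
Length of B = 0.921 × 437 = 402.5 mm.

402.5 mm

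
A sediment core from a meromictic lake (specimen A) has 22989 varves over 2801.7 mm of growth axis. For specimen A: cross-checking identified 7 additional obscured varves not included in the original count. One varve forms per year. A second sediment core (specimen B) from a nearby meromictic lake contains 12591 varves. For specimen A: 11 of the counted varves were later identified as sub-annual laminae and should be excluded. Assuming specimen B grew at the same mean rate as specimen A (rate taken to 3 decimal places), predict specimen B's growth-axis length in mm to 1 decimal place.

1536.1 mm

Specimen A: adjusted count: 22989 − 11 + 7 = 22985 varves.
A: 2801.7 mm over 22985 years gives 2801.7 / 22985 ≈ 0.122 mm/yr.
Length of B = 0.122 × 12591 = 1536.1 mm.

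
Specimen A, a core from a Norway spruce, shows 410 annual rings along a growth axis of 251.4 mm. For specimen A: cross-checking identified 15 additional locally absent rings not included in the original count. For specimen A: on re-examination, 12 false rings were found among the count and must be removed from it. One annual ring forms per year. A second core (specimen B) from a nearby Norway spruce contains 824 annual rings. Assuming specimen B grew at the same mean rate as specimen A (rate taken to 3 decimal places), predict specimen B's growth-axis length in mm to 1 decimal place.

Specimen A: correcting the raw count gives 410 − 12 + 15 = 413 true annual rings.
A: Extension rate ≈ 251.4 / 413 = 0.609 mm/yr.
Length of B = 0.609 × 824 = 501.8 mm.

501.8 mm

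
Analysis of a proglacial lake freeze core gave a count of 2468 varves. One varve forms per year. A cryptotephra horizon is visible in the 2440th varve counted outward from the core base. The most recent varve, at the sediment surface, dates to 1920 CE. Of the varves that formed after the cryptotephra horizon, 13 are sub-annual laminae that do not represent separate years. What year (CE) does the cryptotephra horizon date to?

1905 CE

The cryptotephra horizon sits at varve 2440 from the core base, so 2468 − 2440 = 28 varves formed after it.
Removing the 13 false varves leaves 28 − 13 = 15 true varves beyond the cryptotephra horizon.
The varve at the sediment surface is 1920 CE, so the cryptotephra horizon dates to 1920 − 15 = 1905 CE.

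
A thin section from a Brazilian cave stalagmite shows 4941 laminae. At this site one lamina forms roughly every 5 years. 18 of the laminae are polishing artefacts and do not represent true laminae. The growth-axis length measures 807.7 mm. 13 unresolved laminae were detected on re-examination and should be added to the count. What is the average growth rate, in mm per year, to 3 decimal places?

Adjusted count: 4941 − 18 + 13 = 4936 laminae.
4936 laminae at 5 years each span 4936 × 5 = 24680 years.
Extension rate ≈ 807.7 / 24680 = 0.033 mm per year.

0.033 mm per year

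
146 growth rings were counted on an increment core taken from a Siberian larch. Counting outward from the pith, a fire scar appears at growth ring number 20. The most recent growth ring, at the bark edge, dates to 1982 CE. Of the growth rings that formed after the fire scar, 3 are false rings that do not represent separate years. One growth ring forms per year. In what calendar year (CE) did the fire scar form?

1859 CE

The fire scar sits at growth ring 20 from the pith, so 146 − 20 = 126 growth rings formed after it.
Removing the 3 false growth rings leaves 126 − 3 = 123 true growth rings beyond the fire scar.
The growth ring at the bark edge is 1982 CE, so the fire scar dates to 1982 − 123 = 1859 CE.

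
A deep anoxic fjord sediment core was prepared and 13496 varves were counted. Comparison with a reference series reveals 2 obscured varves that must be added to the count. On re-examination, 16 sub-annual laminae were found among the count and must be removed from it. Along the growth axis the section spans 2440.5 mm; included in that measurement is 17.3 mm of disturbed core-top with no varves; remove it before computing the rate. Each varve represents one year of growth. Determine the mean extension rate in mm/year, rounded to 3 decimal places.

True varve count = 13496 − 16 + 2 = 13482.
Net length = 2440.5 − 17.3 = 2423.2 mm.
Extension rate ≈ 2423.2 / 13482 = 0.180 mm/year.

0.180 mm/year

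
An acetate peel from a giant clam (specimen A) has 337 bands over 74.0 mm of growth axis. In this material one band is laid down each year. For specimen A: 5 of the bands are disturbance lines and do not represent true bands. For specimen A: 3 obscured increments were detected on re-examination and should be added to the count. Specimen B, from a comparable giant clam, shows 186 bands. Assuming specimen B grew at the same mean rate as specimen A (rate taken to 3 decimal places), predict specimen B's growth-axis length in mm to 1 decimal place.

Specimen A: correcting the raw count gives 337 − 5 + 3 = 335 true bands.
A: Mean rate = 74.0 mm / 335 years ≈ 0.221 mm per year.
Length of B = 0.221 × 186 = 41.1 mm.

41.1 mm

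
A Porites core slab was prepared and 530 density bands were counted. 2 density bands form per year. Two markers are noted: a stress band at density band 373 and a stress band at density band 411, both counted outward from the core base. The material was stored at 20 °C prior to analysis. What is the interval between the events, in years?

19 years

The two markers are separated by 411 − 373 = 38 density bands.
With 2 density bands per year, 38 / 2 = 19 years.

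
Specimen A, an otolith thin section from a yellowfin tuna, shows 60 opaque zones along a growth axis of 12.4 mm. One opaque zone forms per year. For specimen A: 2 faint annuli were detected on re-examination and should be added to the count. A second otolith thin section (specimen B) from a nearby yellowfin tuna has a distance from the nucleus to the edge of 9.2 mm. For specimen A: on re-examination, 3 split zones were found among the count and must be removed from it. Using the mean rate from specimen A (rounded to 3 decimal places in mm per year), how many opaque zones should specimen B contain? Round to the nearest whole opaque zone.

Specimen A: correcting the raw count gives 60 − 3 + 2 = 59 true opaque zones.
A: Extension rate ≈ 12.4 / 59 = 0.210 mm per year.
Specimen B: 9.2 mm / 0.210 mm per year = 43.81 years ≈ 44 opaque zones.

44 opaque zones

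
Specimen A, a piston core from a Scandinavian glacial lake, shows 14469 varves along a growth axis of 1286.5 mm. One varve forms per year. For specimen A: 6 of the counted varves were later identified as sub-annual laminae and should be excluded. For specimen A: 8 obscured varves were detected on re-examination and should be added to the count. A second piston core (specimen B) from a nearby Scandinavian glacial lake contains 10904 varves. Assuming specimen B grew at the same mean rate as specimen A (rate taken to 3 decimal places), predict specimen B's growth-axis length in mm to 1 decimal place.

970.5 mm

Specimen A: true varve count = 14469 − 6 + 8 = 14471.
A: Mean rate = 1286.5 mm / 14471 years ≈ 0.089 mm per year.
B's length ≈ 0.089 × 10904 = 970.5 mm.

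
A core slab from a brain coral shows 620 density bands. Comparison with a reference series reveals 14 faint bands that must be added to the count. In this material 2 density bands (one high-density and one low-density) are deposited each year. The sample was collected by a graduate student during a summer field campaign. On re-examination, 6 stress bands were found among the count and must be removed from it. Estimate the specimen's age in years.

314 yr

After corrections the count is 620 − 6 + 14 = 628 density bands.
With 2 density bands per year, 628 / 2 = 314 years.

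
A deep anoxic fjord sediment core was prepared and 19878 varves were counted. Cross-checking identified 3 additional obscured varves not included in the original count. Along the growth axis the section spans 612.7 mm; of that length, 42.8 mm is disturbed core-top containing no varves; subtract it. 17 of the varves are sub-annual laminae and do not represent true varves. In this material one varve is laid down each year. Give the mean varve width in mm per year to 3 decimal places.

Adjusted count: 19878 − 17 + 3 = 19864 varves.
Removing the 42.8 mm offcut leaves 612.7 − 42.8 = 569.9 mm.
569.9 mm over 19864 years gives 569.9 / 19864 ≈ 0.029 mm per year.

0.029 mm per year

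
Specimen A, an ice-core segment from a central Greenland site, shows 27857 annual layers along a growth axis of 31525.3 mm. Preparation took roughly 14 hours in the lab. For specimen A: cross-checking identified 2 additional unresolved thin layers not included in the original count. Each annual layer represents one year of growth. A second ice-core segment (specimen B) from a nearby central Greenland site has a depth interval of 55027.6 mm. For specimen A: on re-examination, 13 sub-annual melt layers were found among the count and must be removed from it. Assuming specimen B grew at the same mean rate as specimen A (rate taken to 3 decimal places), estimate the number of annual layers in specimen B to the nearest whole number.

Specimen A: after corrections the count is 27857 − 13 + 2 = 27846 annual layers.
A: Extension rate ≈ 31525.3 / 27846 = 1.132 mm/yr.
B spans 55027.6 / 1.132 = 48610.95 years ≈ 48611 annual layers.

48611 annual layers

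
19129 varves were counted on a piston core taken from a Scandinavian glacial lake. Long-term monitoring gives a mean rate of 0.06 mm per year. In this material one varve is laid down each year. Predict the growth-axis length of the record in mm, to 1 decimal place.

1147.7 mm

The record spans 19129 years at 0.06 mm per year.
Predicted length = 0.06 mm/year × 19129 years = 1147.7 mm.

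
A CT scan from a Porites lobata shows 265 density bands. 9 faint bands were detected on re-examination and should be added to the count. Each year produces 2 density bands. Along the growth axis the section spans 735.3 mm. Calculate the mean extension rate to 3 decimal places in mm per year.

After corrections the count is 265 + 9 = 274 density bands.
274 density bands at 2 per year is 274 / 2 = 137 years.
735.3 mm over 137 years gives 735.3 / 137 ≈ 5.367 mm per year.

5.367 mm per year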